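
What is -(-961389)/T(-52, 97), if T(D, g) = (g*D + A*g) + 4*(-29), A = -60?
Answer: -106821/1220 ≈ -87.558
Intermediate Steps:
T(D, g) = -116 - 60*g + D*g (T(D, g) = (g*D - 60*g) + 4*(-29) = (D*g - 60*g) - 116 = (-60*g + D*g) - 116 = -116 - 60*g + D*g)
-(-961389)/T(-52, 97) = -(-961389)/(-116 - 60*97 - 52*97) = -(-961389)/(-116 - 5820 - 5044) = -(-961389)/(-10980) = -(-961389)*(-1)/10980 = -81*11869/10980 = -106821/1220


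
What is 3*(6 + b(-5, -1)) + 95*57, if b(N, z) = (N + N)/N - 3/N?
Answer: 27204/5 ≈ 5440.8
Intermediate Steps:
b(N, z) = 2 - 3/N (b(N, z) = (2*N)/N - 3/N = 2 - 3/N)
3*(6 + b(-5, -1)) + 95*57 = 3*(6 + (2 - 3/(-5))) + 95*57 = 3*(6 + (2 - 3*(-⅕))) + 5415 = 3*(6 + (2 + ⅗)) + 5415 = 3*(6 + 13/5) + 5415 = 3*(43/5) + 5415 = 129/5 + 5415 = 27204/5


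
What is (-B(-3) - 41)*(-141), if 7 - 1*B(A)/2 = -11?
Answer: 10857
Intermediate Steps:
B(A) = 36 (B(A) = 14 - 2*(-11) = 14 + 22 = 36)
(-B(-3) - 41)*(-141) = (-1*36 - 41)*(-141) = (-36 - 41)*(-141) = -77*(-141) = 10857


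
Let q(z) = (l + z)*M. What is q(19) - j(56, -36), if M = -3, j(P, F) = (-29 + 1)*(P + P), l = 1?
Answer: 3076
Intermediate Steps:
j(P, F) = -56*P
q(z) = -3 - 3*z (q(z) = (1 + z)*(-3) = -3 - 3*z)
q(19) - j(56, -36) = (-3 - 3*19) - (-56)*56 = (-3 - 57) - 1*(-3136) = -60 + 3136 = 3076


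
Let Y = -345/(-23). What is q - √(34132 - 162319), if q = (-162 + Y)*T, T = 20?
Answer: -2940 - 3*I*√14243 ≈ -2940.0 - 358.03*I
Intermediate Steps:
Y = 15 (Y = -345*(-1/23) = 15)
q = -2940 (q = (-162 + 15)*20 = -147*20 = -2940)
q - √(34132 - 162319) = -2940 - √(34132 - 162319) = -2940 - √(-128187) = -2940 - 3*I*√14243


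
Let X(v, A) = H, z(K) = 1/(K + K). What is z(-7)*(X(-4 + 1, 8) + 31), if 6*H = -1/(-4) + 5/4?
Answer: -125/56 ≈ -2.2321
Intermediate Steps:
H = 1/4 (H = (-1/(-4) + 5/4)/6 = (-1*(-1/4) + 5*(1/4))/6 = (1/4 + 5/4)/6 = (1/6)*(3/2) = 1/4 ≈ 0.25000)
z(K) = 1/(2*K)
X(v, A) = 1/4
z(-7)*(X(-4 + 1, 8) + 31) = ((1/2)/(-7))*(1/4 + 31) = ((1/2)*(-1/7))*(125/4) = -1/14*125/4 = -125/56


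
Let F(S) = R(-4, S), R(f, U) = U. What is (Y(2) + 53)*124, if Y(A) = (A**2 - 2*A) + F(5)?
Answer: 7192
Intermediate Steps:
F(S) = S
Y(A) = 5 + A**2 - 2*A (Y(A) = (A**2 - 2*A) + 5 = 5 + A**2 - 2*A)
(Y(2) + 53)*124 = ((5 + 2**2 - 2*2) + 53)*124 = ((5 + 4 - 4) + 53)*124 = (5 + 53)*124 = 58*124 = 7192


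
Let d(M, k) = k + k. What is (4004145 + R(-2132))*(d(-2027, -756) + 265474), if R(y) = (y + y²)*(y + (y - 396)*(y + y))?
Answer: 12924699548793685530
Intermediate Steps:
d(M, k) = 2*k
R(y) = (y + y²)*(y + 2*y*(-396 + y)) (R(y) = (y + y²)*(y + (-396 + y)*(2*y)) = (y + y²)*(y + 2*y*(-396 + y)))
(4004145 + R(-2132))*(d(-2027, -756) + 265474) = (4004145 + (-2132)²*(-791 - 789*(-2132) + 2*(-2132)²))*(2*(-756) + 265474) = (4004145 + 4545424*(-791 + 1682148 + 2*4545424))*(-1512 + 265474) = (4004145 + 4545424*(-791 + 1682148 + 9090848))*263962 = (4004145 + 4545424*10772205)*263962 = (4004145 + 48964239139920)*263962 = 48964243144065*263962 = 12924699548793685530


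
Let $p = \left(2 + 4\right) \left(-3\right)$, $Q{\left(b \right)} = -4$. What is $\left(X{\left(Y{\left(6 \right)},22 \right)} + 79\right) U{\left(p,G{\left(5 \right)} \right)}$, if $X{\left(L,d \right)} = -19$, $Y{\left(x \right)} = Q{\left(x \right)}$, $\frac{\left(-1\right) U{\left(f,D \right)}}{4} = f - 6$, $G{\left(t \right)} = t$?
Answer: $5760$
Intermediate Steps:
$p = -18$ ($p = 6 \left(-3\right) = -18$)
$U{\left(f,D \right)} = 24 - 4 f$ ($U{\left(f,D \right)} = - 4 \left(f - 6\right) = - 4 \left(-6 + f\right) = 24 - 4 f$)
$Y{\left(x \right)} = -4$
$\left(X{\left(Y{\left(6 \right)},22 \right)} + 79\right) U{\left(p,G{\left(5 \right)} \right)} = \left(-19 + 79\right) \left(24 - -72\right) = 60 \left(24 + 72\right) = 60 \cdot 96 = 5760$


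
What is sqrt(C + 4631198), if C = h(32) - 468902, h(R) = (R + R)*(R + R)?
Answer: 2*sqrt(1041598) ≈ 2041.2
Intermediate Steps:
h(R) = 4*R**2 (h(R) = (2*R)*(2*R) = 4*R**2)
C = -464806 (C = 4*32**2 - 468902 = 4*1024 - 468902 = 4096 - 468902 = -464806)
sqrt(C + 4631198) = sqrt(-464806 + 4631198) = sqrt(4166392) = 2*sqrt(1041598)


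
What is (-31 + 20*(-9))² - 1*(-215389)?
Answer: 259910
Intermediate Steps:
(-31 + 20*(-9))² - 1*(-215389) = (-31 - 180)² + 215389 = (-211)² + 215389 = 44521 + 215389 = 259910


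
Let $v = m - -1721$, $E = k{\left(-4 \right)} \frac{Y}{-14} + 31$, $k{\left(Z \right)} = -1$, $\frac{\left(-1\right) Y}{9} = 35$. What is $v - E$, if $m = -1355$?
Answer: $\frac{715}{2} \approx 357.5$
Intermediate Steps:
$Y = -315$ ($Y = \left(-9\right) 35 = -315$)
$E = \frac{17}{2}$ ($E = - \frac{-315}{-14} + 31 = - \frac{\left(-315\right) \left(-1\right)}{14} + 31 = \left(-1\right) \frac{45}{2} + 31 = - \frac{45}{2} + 31 = \frac{17}{2} \approx 8.5$)
$v = 366$ ($v = -1355 - -1721 = -1355 + 1721 = 366$)
$v - E = 366 - \frac{17}{2} = \frac{715}{2}$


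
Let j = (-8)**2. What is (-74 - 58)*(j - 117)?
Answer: 6996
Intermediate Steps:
j = 64
(-74 - 58)*(j - 117) = (-74 - 58)*(64 - 117) = -132*(-53) = 6996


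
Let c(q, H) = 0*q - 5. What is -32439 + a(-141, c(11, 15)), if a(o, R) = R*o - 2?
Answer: -31736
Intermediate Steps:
c(q, H) = -5 (c(q, H) = 0 - 5 = -5)
a(o, R) = -2 + R*o
-32439 + a(-141, c(11, 15)) = -32439 + (-2 - 5*(-141)) = -32439 + (-2 + 705) = -32439 + 703 = -31736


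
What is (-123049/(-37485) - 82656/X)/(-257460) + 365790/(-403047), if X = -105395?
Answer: -8268260705602951049/9110253619449101700 ≈ -0.90758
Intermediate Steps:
(-123049/(-37485) - 82656/X)/(-257460) + 365790/(-403047) = (-123049/(-37485) - 82656/(-105395))/(-257460) + 365790/(-403047) = (-123049*(-1/37485) - 82656*(-1/105395))*(-1/257460) + 365790*(-1/403047) = (123049/37485 + 82656/105395)*(-1/257460) - 121930/134349 = (3213421903/790146315)*(-1/257460) - 121930/134349 = -3213421903/203431070259900 - 121930/134349 = -8268260705602951049/9110253619449101700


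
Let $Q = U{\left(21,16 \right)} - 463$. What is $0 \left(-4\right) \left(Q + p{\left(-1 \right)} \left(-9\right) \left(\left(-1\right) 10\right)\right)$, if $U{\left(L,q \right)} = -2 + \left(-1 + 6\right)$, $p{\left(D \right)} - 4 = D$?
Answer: $0$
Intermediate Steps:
$p{\left(D \right)} = 4 + D$
$U{\left(L,q \right)} = 3$ ($U{\left(L,q \right)} = -2 + 5 = 3$)
$Q = -460$ ($Q = 3 - 463 = -460$)
$0 \left(-4\right) \left(Q + p{\left(-1 \right)} \left(-9\right) \left(\left(-1\right) 10\right)\right) = 0 \left(-4\right) \left(-460 + \left(4 - 1\right) \left(-9\right) \left(\left(-1\right) 10\right)\right) = 0 \left(-460 + 3 \left(-9\right) \left(-10\right)\right) = 0 \left(-460 - -270\right) = 0 \left(-460 + 270\right) = 0 \left(-190\right) = 0$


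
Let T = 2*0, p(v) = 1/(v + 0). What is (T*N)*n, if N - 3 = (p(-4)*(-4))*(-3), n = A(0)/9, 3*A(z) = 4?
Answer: 0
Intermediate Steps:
A(z) = 4/3 (A(z) = (⅓)*4 = 4/3)
p(v) = 1/v
T = 0
n = 4/27 (n = (4/3)/9 = (4/3)*(⅑) = 4/27 ≈ 0.14815)
N = 0 (N = 3 + (-4/(-4))*(-3) = 3 - ¼*(-4)*(-3) = 3 + 1*(-3) = 3 - 3 = 0)
(T*N)*n = (0*0)*(4/27) = 0*(4/27) = 0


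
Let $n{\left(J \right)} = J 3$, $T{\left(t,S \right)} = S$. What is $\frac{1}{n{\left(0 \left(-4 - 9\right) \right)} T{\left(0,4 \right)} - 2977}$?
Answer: $- \frac{1}{2977} \approx -0.00033591$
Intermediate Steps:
$n{\left(J \right)} = 3 J$
$\frac{1}{n{\left(0 \left(-4 - 9\right) \right)} T{\left(0,4 \right)} - 2977} = \frac{1}{3 \cdot 0 \left(-4 - 9\right) 4 - 2977} = \frac{1}{3 \cdot 0 \left(-13\right) 4 - 2977} = \frac{1}{3 \cdot 0 \cdot 4 - 2977} = \frac{1}{0 \cdot 4 - 2977} = \frac{1}{0 - 2977} = \frac{1}{-2977} = - \frac{1}{2977}$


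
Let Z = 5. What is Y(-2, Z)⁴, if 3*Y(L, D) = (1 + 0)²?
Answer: 1/81 ≈ 0.012346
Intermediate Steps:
Y(L, D) = ⅓ (Y(L, D) = (1 + 0)²/3 = (⅓)*1² = (⅓)*1 = ⅓)
Y(-2, Z)⁴ = (⅓)⁴ = 1/81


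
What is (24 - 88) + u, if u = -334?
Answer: -398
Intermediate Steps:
(24 - 88) + u = (24 - 88) - 334 = -64 - 334 = -398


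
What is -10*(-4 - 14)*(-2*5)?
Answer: -1800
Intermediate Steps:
-10*(-4 - 14)*(-2*5) = -(-180)*(-10) = -10*180 = -1800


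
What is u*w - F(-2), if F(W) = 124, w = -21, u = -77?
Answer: 1493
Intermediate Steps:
u*w - F(-2) = -77*(-21) - 1*124 = 1617 - 124 = 1493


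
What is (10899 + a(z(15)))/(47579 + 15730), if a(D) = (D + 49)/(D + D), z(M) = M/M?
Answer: 10924/63309 ≈ 0.17255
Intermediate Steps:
z(M) = 1
a(D) = (49 + D)/(2*D) (a(D) = (49 + D)/((2*D)) = (49 + D)*(1/(2*D)) = (49 + D)/(2*D))
(10899 + a(z(15)))/(47579 + 15730) = (10899 + (½)*(49 + 1)/1)/(47579 + 15730) = (10899 + (½)*1*50)/63309 = (10899 + 25)*(1/63309) = 10924*(1/63309) = 10924/63309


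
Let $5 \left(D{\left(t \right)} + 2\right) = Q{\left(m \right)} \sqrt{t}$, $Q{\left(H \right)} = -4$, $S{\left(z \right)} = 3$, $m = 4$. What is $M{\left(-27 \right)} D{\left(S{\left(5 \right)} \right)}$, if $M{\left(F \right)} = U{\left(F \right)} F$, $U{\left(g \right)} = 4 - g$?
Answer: $1674 + \frac{3348 \sqrt{3}}{5} \approx 2833.8$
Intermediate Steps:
$D{\left(t \right)} = -2 - \frac{4 \sqrt{t}}{5}$ ($D{\left(t \right)} = -2 + \frac{\left(-4\right) \sqrt{t}}{5} = -2 - \frac{4 \sqrt{t}}{5}$)
$M{\left(F \right)} = F \left(4 - F\right)$ ($M{\left(F \right)} = \left(4 - F\right) F = F \left(4 - F\right)$)
$M{\left(-27 \right)} D{\left(S{\left(5 \right)} \right)} = - 27 \left(4 - -27\right) \left(-2 - \frac{4 \sqrt{3}}{5}\right) = - 27 \left(4 + 27\right) \left(-2 - \frac{4 \sqrt{3}}{5}\right) = \left(-27\right) 31 \left(-2 - \frac{4 \sqrt{3}}{5}\right) = - 837 \left(-2 - \frac{4 \sqrt{3}}{5}\right) = 1674 + \frac{3348 \sqrt{3}}{5}$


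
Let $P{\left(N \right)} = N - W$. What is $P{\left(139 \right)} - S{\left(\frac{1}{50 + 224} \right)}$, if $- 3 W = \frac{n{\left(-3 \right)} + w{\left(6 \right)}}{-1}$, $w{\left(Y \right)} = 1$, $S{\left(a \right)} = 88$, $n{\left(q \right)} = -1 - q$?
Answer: $50$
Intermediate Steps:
$W = 1$ ($W = - \frac{\left(\left(-1 - -3\right) + 1\right) \frac{1}{-1}}{3} = - \frac{\left(\left(-1 + 3\right) + 1\right) \left(-1\right)}{3} = - \frac{\left(2 + 1\right) \left(-1\right)}{3} = - \frac{3 \left(-1\right)}{3} = \left(- \frac{1}{3}\right) \left(-3\right) = 1$)
$P{\left(N \right)} = -1 + N$ ($P{\left(N \right)} = N - 1 = -1 + N$)
$P{\left(139 \right)} - S{\left(\frac{1}{50 + 224} \right)} = \left(-1 + 139\right) - 88 = 138 - 88 = 50$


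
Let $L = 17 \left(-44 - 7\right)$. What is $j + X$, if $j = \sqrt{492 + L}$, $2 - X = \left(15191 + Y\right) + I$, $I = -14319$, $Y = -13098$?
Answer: $12228 + 5 i \sqrt{15} \approx 12228.0 + 19.365 i$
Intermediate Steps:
$L = -867$ ($L = 17 \left(-51\right) = -867$)
$X = 12228$ ($X = 2 - \left(\left(15191 - 13098\right) - 14319\right) = 2 - \left(2093 - 14319\right) = 2 - -12226 = 2 + 12226 = 12228$)
$j = 5 i \sqrt{15}$ ($j = \sqrt{492 - 867} = \sqrt{-375} = 5 i \sqrt{15} \approx 19.365 i$)
$j + X = 5 i \sqrt{15} + 12228 = 12228 + 5 i \sqrt{15}$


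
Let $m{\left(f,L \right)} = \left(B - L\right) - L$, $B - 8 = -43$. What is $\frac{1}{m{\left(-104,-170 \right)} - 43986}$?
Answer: $- \frac{1}{43681} \approx -2.2893 \cdot 10^{-5}$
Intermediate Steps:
$B = -35$ ($B = 8 - 43 = -35$)
$m{\left(f,L \right)} = -35 - 2 L$ ($m{\left(f,L \right)} = \left(-35 - L\right) - L = -35 - 2 L$)
$\frac{1}{m{\left(-104,-170 \right)} - 43986} = \frac{1}{\left(-35 - -340\right) - 43986} = \frac{1}{\left(-35 + 340\right) - 43986} = \frac{1}{305 - 43986} = \frac{1}{-43681} = - \frac{1}{43681}$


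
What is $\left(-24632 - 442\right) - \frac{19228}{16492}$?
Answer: $- \frac{5441311}{217} \approx -25075.0$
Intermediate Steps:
$\left(-24632 - 442\right) - \frac{19228}{16492} = -25074 - \frac{253}{217} = - \frac{5441311}{217}$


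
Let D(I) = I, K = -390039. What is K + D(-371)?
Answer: -390410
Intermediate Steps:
K + D(-371) = -390039 - 371 = -390410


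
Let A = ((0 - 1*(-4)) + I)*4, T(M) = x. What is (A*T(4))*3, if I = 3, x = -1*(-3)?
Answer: 252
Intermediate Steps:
x = 3
T(M) = 3
A = 28 (A = ((0 - 1*(-4)) + 3)*4 = ((0 + 4) + 3)*4 = (4 + 3)*4 = 7*4 = 28)
(A*T(4))*3 = (28*3)*3 = 84*3 = 252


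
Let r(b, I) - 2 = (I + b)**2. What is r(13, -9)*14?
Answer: 252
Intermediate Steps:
r(b, I) = 2 + (I + b)**2
r(13, -9)*14 = (2 + (-9 + 13)**2)*14 = (2 + 4**2)*14 = (2 + 16)*14 = 18*14 = 252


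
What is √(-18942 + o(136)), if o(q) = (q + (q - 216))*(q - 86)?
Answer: I*√16142 ≈ 127.05*I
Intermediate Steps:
o(q) = (-216 + 2*q)*(-86 + q) (o(q) = (q + (-216 + q))*(-86 + q) = (-216 + 2*q)*(-86 + q))
√(-18942 + o(136)) = √(-18942 + (18576 - 388*136 + 2*136²)) = √(-18942 + (18576 - 52768 + 2*18496)) = √(-18942 + (18576 - 52768 + 36992)) = √(-18942 + 2800) = √(-16142) = I*√16142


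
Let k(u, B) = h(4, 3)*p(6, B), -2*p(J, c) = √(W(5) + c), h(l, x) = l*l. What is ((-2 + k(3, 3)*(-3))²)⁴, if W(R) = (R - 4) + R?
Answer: 576480100000000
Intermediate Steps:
h(l, x) = l²
W(R) = -4 + 2*R (W(R) = (-4 + R) + R = -4 + 2*R)
p(J, c) = -√(6 + c)/2 (p(J, c) = -√((-4 + 2*5) + c)/2 = -√((-4 + 10) + c)/2 = -√(6 + c)/2)
k(u, B) = -8*√(6 + B) (k(u, B) = 4²*(-√(6 + B)/2) = 16*(-√(6 + B)/2) = -8*√(6 + B))
((-2 + k(3, 3)*(-3))²)⁴ = ((-2 - 8*√(6 + 3)*(-3))²)⁴ = ((-2 - 8*√9*(-3))²)⁴ = ((-2 - 8*3*(-3))²)⁴ = ((-2 - 24*(-3))²)⁴ = ((-2 + 72)²)⁴ = (70²)⁴ = 4900⁴ = 576480100000000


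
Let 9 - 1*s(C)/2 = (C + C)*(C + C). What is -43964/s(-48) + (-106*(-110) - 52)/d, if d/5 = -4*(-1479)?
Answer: 63091868/22695255 ≈ 2.7800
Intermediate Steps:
d = 29580 (d = 5*(-4*(-1479)) = 5*5916 = 29580)
s(C) = 18 - 8*C² (s(C) = 18 - 2*(C + C)*(C + C) = 18 - 2*2*C*2*C = 18 - 8*C²)
-43964/s(-48) + (-106*(-110) - 52)/d = -43964/(18 - 8*(-48)²) + (-106*(-110) - 52)/29580 = -43964/(18 - 8*2304) + (11660 - 52)*(1/29580) = -43964/(18 - 18432) + 11608*(1/29580) = -43964/(-18414) + 2902/7395 = -43964*(-1/18414) + 2902/7395 = 21982/9207 + 2902/7395 = 63091868/22695255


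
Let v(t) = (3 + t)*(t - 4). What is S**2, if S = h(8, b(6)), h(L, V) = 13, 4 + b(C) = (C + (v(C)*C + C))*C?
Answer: 169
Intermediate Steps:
v(t) = (-4 + t)*(3 + t) (v(t) = (3 + t)*(-4 + t) = (-4 + t)*(3 + t))
b(C) = -4 + C*(2*C + C*(-12 + C**2 - C)) (b(C) = -4 + (C + ((-12 + C**2 - C)*C + C))*C = -4 + (C + (C*(-12 + C**2 - C) + C))*C = -4 + (C + (C + C*(-12 + C**2 - C)))*C = -4 + (2*C + C*(-12 + C**2 - C))*C = -4 + C*(2*C + C*(-12 + C**2 - C)))
S = 13
S**2 = 13**2 = 169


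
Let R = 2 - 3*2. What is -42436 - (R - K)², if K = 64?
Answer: -47060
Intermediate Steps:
R = -4 (R = 2 - 6 = -4)
-42436 - (R - K)² = -42436 - (-4 - 1*64)² = -42436 - (-4 - 64)² = -42436 - 1*(-68)² = -42436 - 1*4624 = -42436 - 4624 = -47060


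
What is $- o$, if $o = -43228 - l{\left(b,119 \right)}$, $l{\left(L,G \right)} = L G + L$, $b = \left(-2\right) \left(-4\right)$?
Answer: $44188$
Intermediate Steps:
$b = 8$
$l{\left(L,G \right)} = L + G L$ ($l{\left(L,G \right)} = G L + L = L + G L$)
$o = -44188$ ($o = -43228 - 8 \left(1 + 119\right) = -43228 - 8 \cdot 120 = -43228 - 960 = -44188$)
$- o = \left(-1\right) \left(-44188\right) = 44188$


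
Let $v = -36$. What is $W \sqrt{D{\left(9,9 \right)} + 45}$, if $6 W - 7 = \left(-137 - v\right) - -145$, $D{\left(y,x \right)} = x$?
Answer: $\frac{51 \sqrt{6}}{2} \approx 62.462$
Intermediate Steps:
$W = \frac{17}{2}$ ($W = \frac{7}{6} + \frac{\left(-137 - -36\right) - -145}{6} = \frac{7}{6} + \frac{\left(-137 + 36\right) + 145}{6} = \frac{7}{6} + \frac{-101 + 145}{6} = \frac{7}{6} + \frac{1}{6} \cdot 44 = \frac{7}{6} + \frac{22}{3} = \frac{17}{2} \approx 8.5$)
$W \sqrt{D{\left(9,9 \right)} + 45} = \frac{17 \sqrt{9 + 45}}{2} = \frac{17 \sqrt{54}}{2} = \frac{17 \cdot 3 \sqrt{6}}{2} = \frac{51 \sqrt{6}}{2}$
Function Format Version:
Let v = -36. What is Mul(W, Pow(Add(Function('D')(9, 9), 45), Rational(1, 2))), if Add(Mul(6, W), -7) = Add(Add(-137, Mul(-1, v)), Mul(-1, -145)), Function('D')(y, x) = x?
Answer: Mul(Rational(51, 2), Pow(6, Rational(1, 2))) ≈ 62.462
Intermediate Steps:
W = Rational(17, 2) (W = Add(Rational(7, 6), Mul(Rational(1, 6), Add(Add(-137, Mul(-1, -36)), Mul(-1, -145)))) = Add(Rational(7, 6), Mul(Rational(1, 6), Add(Add(-137, 36), 145))) = Add(Rational(7, 6), Mul(Rational(1, 6), Add(-101, 145))) = Add(Rational(7, 6), Mul(Rational(1, 6), 44)) = Add(Rational(7, 6), Rational(22, 3)) = Rational(17, 2) ≈ 8.5000)
Mul(W, Pow(Add(Function('D')(9, 9), 45), Rational(1, 2))) = Mul(Rational(17, 2), Pow(Add(9, 45), Rational(1, 2))) = Mul(Rational(17, 2), Pow(54, Rational(1, 2))) = Mul(Rational(17, 2), Mul(3, Pow(6, Rational(1, 2)))) = Mul(Rational(51, 2), Pow(6, Rational(1, 2)))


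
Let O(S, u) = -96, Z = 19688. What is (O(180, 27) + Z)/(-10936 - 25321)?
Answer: -19592/36257 ≈ -0.54036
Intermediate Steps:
(O(180, 27) + Z)/(-10936 - 25321) = (-96 + 19688)/(-10936 - 25321) = 19592/(-36257) = 19592*(-1/36257) = -19592/36257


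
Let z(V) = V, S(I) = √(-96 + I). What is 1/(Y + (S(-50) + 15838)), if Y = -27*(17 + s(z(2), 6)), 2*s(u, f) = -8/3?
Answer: 15415/237622371 - I*√146/237622371 ≈ 6.4872e-5 - 5.085e-8*I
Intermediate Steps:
s(u, f) = -4/3 (s(u, f) = (-8/3)/2 = (-8*⅓)/2 = (½)*(-8/3) = -4/3)
Y = -423 (Y = -27*(17 - 4/3) = -27*47/3 = -423)
1/(Y + (S(-50) + 15838)) = 1/(-423 + (√(-96 - 50) + 15838)) = 1/(-423 + (√(-146) + 15838)) = 1/(-423 + (I*√146 + 15838)) = 1/(-423 + (15838 + I*√146)) = 1/(15415 + I*√146)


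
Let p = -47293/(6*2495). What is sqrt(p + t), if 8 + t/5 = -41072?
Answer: I*sqrt(46031032836210)/14970 ≈ 453.21*I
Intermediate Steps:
t = -205400 (t = -40 + 5*(-41072) = -40 - 205360 = -205400)
p = -47293/14970 ≈ -3.1592
sqrt(p + t) = sqrt(-47293/14970 - 205400) = sqrt(-3074885293/14970) = I*sqrt(46031032836210)/14970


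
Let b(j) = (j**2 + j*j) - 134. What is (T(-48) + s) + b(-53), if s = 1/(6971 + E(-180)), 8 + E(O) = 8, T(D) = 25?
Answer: 38403240/6971 ≈ 5509.0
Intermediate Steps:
E(O) = 0 (E(O) = -8 + 8 = 0)
b(j) = -134 + 2*j**2 (b(j) = (j**2 + j**2) - 134 = 2*j**2 - 134 = -134 + 2*j**2)
s = 1/6971 (s = 1/(6971 + 0) = 1/6971 ≈ 0.00014345)
(T(-48) + s) + b(-53) = (25 + 1/6971) + (-134 + 2*(-53)**2) = 174276/6971 + (-134 + 2*2809) = 174276/6971 + (-134 + 5618) = 174276/6971 + 5484 = 38403240/6971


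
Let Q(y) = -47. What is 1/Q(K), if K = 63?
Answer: -1/47 ≈ -0.021277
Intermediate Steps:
1/Q(K) = 1/(-47) = -1/47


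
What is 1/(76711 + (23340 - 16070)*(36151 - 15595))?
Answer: 1/149518831 ≈ 6.6881e-9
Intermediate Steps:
1/(76711 + (23340 - 16070)*(36151 - 15595)) = 1/(76711 + 7270*20556) = 1/(76711 + 149442120) = 1/149518831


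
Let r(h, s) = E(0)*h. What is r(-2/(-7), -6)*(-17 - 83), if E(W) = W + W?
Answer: 0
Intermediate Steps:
E(W) = 2*W
r(h, s) = 0 (r(h, s) = (2*0)*h = 0*h = 0)
r(-2/(-7), -6)*(-17 - 83) = 0*(-17 - 83) = 0*(-100) = 0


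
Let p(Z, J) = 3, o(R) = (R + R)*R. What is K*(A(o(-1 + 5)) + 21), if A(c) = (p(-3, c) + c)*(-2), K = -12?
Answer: 588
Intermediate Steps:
o(R) = 2*R**2 (o(R) = (2*R)*R = 2*R**2)
A(c) = -6 - 2*c (A(c) = (3 + c)*(-2) = -6 - 2*c)
K*(A(o(-1 + 5)) + 21) = -12*((-6 - 4*(-1 + 5)**2) + 21) = -12*((-6 - 4*4**2) + 21) = -12*((-6 - 4*16) + 21) = -12*((-6 - 2*32) + 21) = -12*((-6 - 64) + 21) = -12*(-70 + 21) = -12*(-49) = 588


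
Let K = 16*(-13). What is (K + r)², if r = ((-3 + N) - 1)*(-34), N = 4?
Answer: 43264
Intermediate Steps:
K = -208
r = 0 (r = ((-3 + 4) - 1)*(-34) = (1 - 1)*(-34) = 0*(-34) = 0)
(K + r)² = (-208 + 0)² = (-208)² = 43264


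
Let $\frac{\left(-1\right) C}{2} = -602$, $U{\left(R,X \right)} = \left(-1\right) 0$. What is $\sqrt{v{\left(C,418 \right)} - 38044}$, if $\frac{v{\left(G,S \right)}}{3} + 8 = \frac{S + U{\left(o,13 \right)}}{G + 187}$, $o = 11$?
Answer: $\frac{i \sqrt{73655305594}}{1391} \approx 195.11 i$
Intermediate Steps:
$U{\left(R,X \right)} = 0$
$C = 1204$ ($C = \left(-2\right) \left(-602\right) = 1204$)
$v{\left(G,S \right)} = -24 + \frac{3 S}{187 + G}$ ($v{\left(G,S \right)} = -24 + 3 \frac{S + 0}{G + 187} = -24 + 3 \frac{S}{187 + G} = -24 + \frac{3 S}{187 + G}$)
$\sqrt{v{\left(C,418 \right)} - 38044} = \sqrt{\frac{3 \left(-1496 + 418 - 9632\right)}{187 + 1204} - 38044} = \sqrt{\frac{3 \left(-1496 + 418 - 9632\right)}{1391} - 38044} = \sqrt{3 \cdot \frac{1}{1391} \left(-10710\right) - 38044} = \sqrt{- \frac{32130}{1391} - 38044} = \sqrt{- \frac{52951334}{1391}} = \frac{i \sqrt{73655305594}}{1391}$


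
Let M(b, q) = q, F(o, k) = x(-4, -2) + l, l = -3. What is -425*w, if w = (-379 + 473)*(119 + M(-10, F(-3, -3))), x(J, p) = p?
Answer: -4554300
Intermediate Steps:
F(o, k) = -5 (F(o, k) = -2 - 3 = -5)
w = 10716 (w = (-379 + 473)*(119 - 5) = 94*114 = 10716)
-425*w = -425*10716 = -4554300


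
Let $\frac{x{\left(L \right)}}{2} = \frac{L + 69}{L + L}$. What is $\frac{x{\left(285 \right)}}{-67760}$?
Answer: $- \frac{59}{3218600} \approx -1.8331 \cdot 10^{-5}$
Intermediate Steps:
$x{\left(L \right)} = \frac{69 + L}{L}$ ($x{\left(L \right)} = 2 \frac{L + 69}{L + L} = 2 \frac{69 + L}{2 L} = \frac{69 + L}{L}$)
$\frac{x{\left(285 \right)}}{-67760} = \frac{\frac{1}{285} \left(69 + 285\right)}{-67760} = \frac{1}{285} \cdot 354 \left(- \frac{1}{67760}\right) = \frac{118}{95} \left(- \frac{1}{67760}\right) = - \frac{59}{3218600}$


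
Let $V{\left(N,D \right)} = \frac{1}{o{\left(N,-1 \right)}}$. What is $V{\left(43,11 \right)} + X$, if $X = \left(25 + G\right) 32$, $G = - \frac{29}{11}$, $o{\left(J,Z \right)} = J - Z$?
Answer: $\frac{31489}{44} \approx 715.66$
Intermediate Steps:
$V{\left(N,D \right)} = \frac{1}{1 + N}$ ($V{\left(N,D \right)} = \frac{1}{N - -1} = \frac{1}{N + 1} = \frac{1}{1 + N}$)
$G = - \frac{29}{11}$ ($G = \left(-29\right) \frac{1}{11} = - \frac{29}{11} \approx -2.6364$)
$X = \frac{7872}{11}$ ($X = \left(25 - \frac{29}{11}\right) 32 = \frac{246}{11} \cdot 32 = \frac{7872}{11} \approx 715.64$)
$V{\left(43,11 \right)} + X = \frac{1}{1 + 43} + \frac{7872}{11} = \frac{1}{44} + \frac{7872}{11} = \frac{31489}{44}$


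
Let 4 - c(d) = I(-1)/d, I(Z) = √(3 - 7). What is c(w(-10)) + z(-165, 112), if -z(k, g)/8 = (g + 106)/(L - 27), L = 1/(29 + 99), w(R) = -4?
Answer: 237052/3455 + I/2 ≈ 68.611 + 0.5*I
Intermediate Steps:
I(Z) = 2*I (I(Z) = √(-4) = 2*I)
L = 1/128 ≈ 0.0078125
c(d) = 4 - 2*I/d
z(k, g) = 108544/3455 + 1024*g/3455 (z(k, g) = -8*(g + 106)/(1/128 - 27) = -8*(106 + g)/(-3455/128) = -8*(106 + g)*(-128)/3455 = -8*(-13568/3455 - 128*g/3455) = 108544/3455 + 1024*g/3455)
c(w(-10)) + z(-165, 112) = (4 - 2*I/(-4)) + (108544/3455 + (1024/3455)*112) = (4 - 2*I*(-¼)) + (108544/3455 + 114688/3455) = (4 + I/2) + 223232/3455 = 237052/3455 + I/2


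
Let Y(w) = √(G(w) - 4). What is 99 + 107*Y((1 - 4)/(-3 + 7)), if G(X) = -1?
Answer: 99 + 107*I*√5 ≈ 99.0 + 239.26*I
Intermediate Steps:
Y(w) = I*√5 (Y(w) = √(-1 - 4) = √(-5) = I*√5)
99 + 107*Y((1 - 4)/(-3 + 7)) = 99 + 107*(I*√5) = 99 + 107*I*√5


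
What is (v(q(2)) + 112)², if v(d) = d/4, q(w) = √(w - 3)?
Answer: (448 + I)²/16 ≈ 12544.0 + 56.0*I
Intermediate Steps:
q(w) = √(-3 + w)
v(d) = d/4 (v(d) = d*(¼) = d/4)
(v(q(2)) + 112)² = (√(-3 + 2)/4 + 112)² = (√(-1)/4 + 112)² = (I/4 + 112)² = (112 + I/4)²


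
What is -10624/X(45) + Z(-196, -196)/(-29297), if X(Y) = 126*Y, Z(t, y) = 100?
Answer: -155909164/83056995 ≈ -1.8771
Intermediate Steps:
-10624/X(45) + Z(-196, -196)/(-29297) = -10624/(126*45) + 100/(-29297) = -10624/5670 + 100*(-1/29297) = -10624*1/5670 - 100/29297 = -5312/2835 - 100/29297 = -155909164/83056995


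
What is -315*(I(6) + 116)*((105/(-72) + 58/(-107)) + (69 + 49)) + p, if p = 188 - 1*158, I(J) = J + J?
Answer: -500446950/107 ≈ -4.6771e+6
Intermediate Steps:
I(J) = 2*J
p = 30 (p = 188 - 158 = 30)
-315*(I(6) + 116)*((105/(-72) + 58/(-107)) + (69 + 49)) + p = -315*(2*6 + 116)*((105/(-72) + 58/(-107)) + (69 + 49)) + 30 = -315*(12 + 116)*((105*(-1/72) + 58*(-1/107)) + 118) + 30 = -40320*((-35/24 - 58/107) + 118) + 30 = -40320*(-5137/2568 + 118) + 30 = -40320*297887/2568 + 30 = -315*4766192/321 + 30 = -500450160/107 + 30 = -500446950/107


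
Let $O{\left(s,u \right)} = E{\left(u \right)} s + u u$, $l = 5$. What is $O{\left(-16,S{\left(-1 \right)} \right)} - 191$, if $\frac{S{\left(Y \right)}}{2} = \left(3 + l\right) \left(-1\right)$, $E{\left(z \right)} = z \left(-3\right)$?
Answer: $-703$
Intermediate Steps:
$E{\left(z \right)} = - 3 z$
$S{\left(Y \right)} = -16$ ($S{\left(Y \right)} = 2 \left(3 + 5\right) \left(-1\right) = 2 \cdot 8 \left(-1\right) = 2 \left(-8\right) = -16$)
$O{\left(s,u \right)} = u^{2} - 3 s u$ ($O{\left(s,u \right)} = - 3 u s + u u = - 3 s u + u^{2} = u^{2} - 3 s u$)
$O{\left(-16,S{\left(-1 \right)} \right)} - 191 = - 16 \left(-16 - -48\right) - 191 = - 16 \left(-16 + 48\right) - 191 = \left(-16\right) 32 - 191 = -512 - 191 = -703$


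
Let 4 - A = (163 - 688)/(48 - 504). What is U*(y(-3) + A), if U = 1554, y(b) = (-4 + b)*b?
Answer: 2816625/76 ≈ 37061.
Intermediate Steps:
y(b) = b*(-4 + b)
A = 433/152 (A = 4 - (163 - 688)/(48 - 504) = 4 - (-525)/(-456) = 4 - (-525)*(-1)/456 = 4 - 1*175/152 = 4 - 175/152 = 433/152 ≈ 2.8487)
U*(y(-3) + A) = 1554*(-3*(-4 - 3) + 433/152) = 1554*(-3*(-7) + 433/152) = 1554*(21 + 433/152) = 1554*(3625/152) = 2816625/76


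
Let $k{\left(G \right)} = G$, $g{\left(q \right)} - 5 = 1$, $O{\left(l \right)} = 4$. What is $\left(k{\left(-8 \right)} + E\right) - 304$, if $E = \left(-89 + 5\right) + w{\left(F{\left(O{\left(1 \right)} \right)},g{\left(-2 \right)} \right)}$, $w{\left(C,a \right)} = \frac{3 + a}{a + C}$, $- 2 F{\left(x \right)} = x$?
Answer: $- \frac{1575}{4} \approx -393.75$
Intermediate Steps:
$g{\left(q \right)} = 6$ ($g{\left(q \right)} = 5 + 1 = 6$)
$F{\left(x \right)} = - \frac{x}{2}$
$w{\left(C,a \right)} = \frac{3 + a}{C + a}$
$E = - \frac{327}{4}$ ($E = \left(-89 + 5\right) + \frac{3 + 6}{\left(- \frac{1}{2}\right) 4 + 6} = -84 + \frac{1}{-2 + 6} \cdot 9 = -84 + \frac{1}{4} \cdot 9 = -84 + \frac{9}{4} = - \frac{327}{4} \approx -81.75$)
$\left(k{\left(-8 \right)} + E\right) - 304 = \left(-8 - \frac{327}{4}\right) - 304 = - \frac{359}{4} - 304 = - \frac{1575}{4}$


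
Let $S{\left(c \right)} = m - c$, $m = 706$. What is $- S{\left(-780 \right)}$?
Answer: $-1486$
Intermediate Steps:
$S{\left(c \right)} = 706 - c$
$- S{\left(-780 \right)} = - (706 - -780) = - (706 + 780) = \left(-1\right) 1486 = -1486$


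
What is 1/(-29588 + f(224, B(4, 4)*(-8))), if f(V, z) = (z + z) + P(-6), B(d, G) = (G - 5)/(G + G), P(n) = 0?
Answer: -1/29586 ≈ -3.3800e-5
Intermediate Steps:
B(d, G) = (-5 + G)/(2*G) (B(d, G) = (-5 + G)/((2*G)) = (-5 + G)*(1/(2*G)) = (-5 + G)/(2*G))
f(V, z) = 2*z (f(V, z) = (z + z) + 0 = 2*z + 0 = 2*z)
1/(-29588 + f(224, B(4, 4)*(-8))) = 1/(-29588 + 2*(((1/2)*(-5 + 4)/4)*(-8))) = 1/(-29588 + 2*(((1/2)*(1/4)*(-1))*(-8))) = 1/(-29588 + 2*(-1/8*(-8))) = 1/(-29588 + 2*1) = 1/(-29588 + 2) = 1/(-29586) = -1/29586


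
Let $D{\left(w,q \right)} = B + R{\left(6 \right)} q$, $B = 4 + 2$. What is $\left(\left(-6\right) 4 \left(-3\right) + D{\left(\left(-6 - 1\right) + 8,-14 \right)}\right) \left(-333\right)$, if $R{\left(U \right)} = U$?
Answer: $1998$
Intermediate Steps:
$B = 6$
$D{\left(w,q \right)} = 6 + 6 q$
$\left(\left(-6\right) 4 \left(-3\right) + D{\left(\left(-6 - 1\right) + 8,-14 \right)}\right) \left(-333\right) = \left(\left(-6\right) 4 \left(-3\right) + \left(6 + 6 \left(-14\right)\right)\right) \left(-333\right) = \left(\left(-24\right) \left(-3\right) + \left(6 - 84\right)\right) \left(-333\right) = \left(72 - 78\right) \left(-333\right) = \left(-6\right) \left(-333\right) = 1998$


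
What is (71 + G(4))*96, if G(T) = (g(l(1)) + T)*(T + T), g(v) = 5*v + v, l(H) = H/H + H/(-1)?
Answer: 9888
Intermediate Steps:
l(H) = 1 - H (l(H) = 1 + H*(-1) = 1 - H)
g(v) = 6*v
G(T) = 2*T² (G(T) = (6*(1 - 1*1) + T)*(T + T) = (6*(1 - 1) + T)*(2*T) = (6*0 + T)*(2*T) = (0 + T)*(2*T) = T*(2*T) = 2*T²)
(71 + G(4))*96 = (71 + 2*4²)*96 = (71 + 2*16)*96 = (71 + 32)*96 = 103*96 = 9888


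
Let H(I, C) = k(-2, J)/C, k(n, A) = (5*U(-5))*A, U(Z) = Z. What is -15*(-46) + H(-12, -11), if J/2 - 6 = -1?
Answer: 7840/11 ≈ 712.73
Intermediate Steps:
J = 10 (J = 12 + 2*(-1) = 12 - 2 = 10)
k(n, A) = -25*A (k(n, A) = (5*(-5))*A = -25*A)
H(I, C) = -250/C (H(I, C) = (-25*10)/C = -250/C)
-15*(-46) + H(-12, -11) = -15*(-46) - 250/(-11) = 690 - 250*(-1/11) = 690 + 250/11 = 7840/11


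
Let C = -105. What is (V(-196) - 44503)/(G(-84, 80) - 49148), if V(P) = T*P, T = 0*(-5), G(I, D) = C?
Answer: 44503/49253 ≈ 0.90356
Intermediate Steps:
G(I, D) = -105
T = 0
V(P) = 0 (V(P) = 0*P = 0)
(V(-196) - 44503)/(G(-84, 80) - 49148) = (0 - 44503)/(-105 - 49148) = -44503/(-49253) = -44503*(-1/49253) = 44503/49253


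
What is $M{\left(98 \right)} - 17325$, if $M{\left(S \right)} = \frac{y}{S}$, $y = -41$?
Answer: $- \frac{1697891}{98} \approx -17325.0$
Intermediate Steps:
$M{\left(S \right)} = - \frac{41}{S}$
$M{\left(98 \right)} - 17325 = - \frac{41}{98} - 17325 = - \frac{1697891}{98}$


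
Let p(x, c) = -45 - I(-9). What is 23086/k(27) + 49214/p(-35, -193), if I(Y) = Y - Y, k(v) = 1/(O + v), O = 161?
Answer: 195258346/45 ≈ 4.3391e+6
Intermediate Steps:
k(v) = 1/(161 + v)
I(Y) = 0
p(x, c) = -45 (p(x, c) = -45 - 1*0 = -45 + 0 = -45)
23086/k(27) + 49214/p(-35, -193) = 23086/(1/(161 + 27)) + 49214/(-45) = 23086/(1/188) + 49214*(-1/45) = 23086/(1/188) - 49214/45 = 23086*188 - 49214/45 = 4340168 - 49214/45 = 195258346/45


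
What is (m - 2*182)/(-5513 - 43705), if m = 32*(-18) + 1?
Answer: 313/16406 ≈ 0.019078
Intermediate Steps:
m = -575 (m = -576 + 1 = -575)
(m - 2*182)/(-5513 - 43705) = (-575 - 2*182)/(-5513 - 43705) = (-575 - 364)/(-49218) = -939*(-1/49218) = 313/16406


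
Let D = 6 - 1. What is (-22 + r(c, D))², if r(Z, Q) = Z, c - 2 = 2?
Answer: 324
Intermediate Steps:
c = 4 (c = 2 + 2 = 4)
D = 5
(-22 + r(c, D))² = (-22 + 4)² = (-18)² = 324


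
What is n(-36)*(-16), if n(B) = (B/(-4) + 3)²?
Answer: -2304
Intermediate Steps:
n(B) = (3 - B/4)² (n(B) = (B*(-¼) + 3)² = (-B/4 + 3)² = (3 - B/4)²)
n(-36)*(-16) = ((-12 - 36)²/16)*(-16) = ((1/16)*(-48)²)*(-16) = ((1/16)*2304)*(-16) = 144*(-16) = -2304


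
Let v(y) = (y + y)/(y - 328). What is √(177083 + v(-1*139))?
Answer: 3*√4291109357/467 ≈ 420.81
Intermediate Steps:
v(y) = 2*y/(-328 + y) (v(y) = (2*y)/(-328 + y) = 2*y/(-328 + y))
√(177083 + v(-1*139)) = √(177083 + 2*(-1*139)/(-328 - 1*139)) = √(177083 + 2*(-139)/(-328 - 139)) = √(177083 + 2*(-139)/(-467)) = √(177083 + 2*(-139)*(-1/467)) = √(177083 + 278/467) = √(82698039/467) = 3*√4291109357/467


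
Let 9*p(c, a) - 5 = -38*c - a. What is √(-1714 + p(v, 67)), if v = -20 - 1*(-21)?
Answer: I*√15526/3 ≈ 41.534*I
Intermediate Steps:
v = 1 (v = -20 + 21 = 1)
p(c, a) = 5/9 - 38*c/9 - a/9 (p(c, a) = 5/9 + (-38*c - a)/9 = 5/9 + (-a - 38*c)/9 = 5/9 + (-38*c/9 - a/9) = 5/9 - 38*c/9 - a/9)
√(-1714 + p(v, 67)) = √(-1714 + (5/9 - 38/9*1 - ⅑*67)) = √(-1714 + (5/9 - 38/9 - 67/9)) = √(-1714 - 100/9) = √(-15526/9) = I*√15526/3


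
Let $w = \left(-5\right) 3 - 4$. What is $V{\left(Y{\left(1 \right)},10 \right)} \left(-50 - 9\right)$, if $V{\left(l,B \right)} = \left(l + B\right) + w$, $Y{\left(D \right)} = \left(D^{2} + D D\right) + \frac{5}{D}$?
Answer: $118$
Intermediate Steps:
$w = -19$ ($w = -15 - 4 = -19$)
$Y{\left(D \right)} = 2 D^{2} + \frac{5}{D}$ ($Y{\left(D \right)} = \left(D^{2} + D^{2}\right) + \frac{5}{D} = 2 D^{2} + \frac{5}{D}$)
$V{\left(l,B \right)} = -19 + B + l$ ($V{\left(l,B \right)} = \left(l + B\right) - 19 = \left(B + l\right) - 19 = -19 + B + l$)
$V{\left(Y{\left(1 \right)},10 \right)} \left(-50 - 9\right) = \left(-19 + 10 + \frac{5 + 2 \cdot 1^{3}}{1}\right) \left(-50 - 9\right) = \left(-19 + 10 + 1 \left(5 + 2 \cdot 1\right)\right) \left(-59\right) = \left(-19 + 10 + 1 \left(5 + 2\right)\right) \left(-59\right) = \left(-19 + 10 + 1 \cdot 7\right) \left(-59\right) = \left(-19 + 10 + 7\right) \left(-59\right) = \left(-2\right) \left(-59\right) = 118$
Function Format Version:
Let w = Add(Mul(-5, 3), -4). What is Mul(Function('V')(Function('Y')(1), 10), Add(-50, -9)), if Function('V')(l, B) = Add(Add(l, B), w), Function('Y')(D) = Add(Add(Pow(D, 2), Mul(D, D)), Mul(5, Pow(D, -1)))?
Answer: 118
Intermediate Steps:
w = -19 (w = Add(-15, -4) = -19)
Function('Y')(D) = Add(Mul(2, Pow(D, 2)), Mul(5, Pow(D, -1))) (Function('Y')(D) = Add(Add(Pow(D, 2), Pow(D, 2)), Mul(5, Pow(D, -1))) = Add(Mul(2, Pow(D, 2)), Mul(5, Pow(D, -1))))
Function('V')(l, B) = Add(-19, B, l) (Function('V')(l, B) = Add(Add(l, B), -19) = Add(Add(B, l), -19) = Add(-19, B, l))
Mul(Function('V')(Function('Y')(1), 10), Add(-50, -9)) = Mul(Add(-19, 10, Mul(Pow(1, -1), Add(5, Mul(2, Pow(1, 3))))), Add(-50, -9)) = Mul(Add(-19, 10, Mul(1, Add(5, Mul(2, 1)))), -59) = Mul(Add(-19, 10, Mul(1, Add(5, 2))), -59) = Mul(Add(-19, 10, Mul(1, 7)), -59) = Mul(Add(-19, 10, 7), -59) = Mul(-2, -59) = 118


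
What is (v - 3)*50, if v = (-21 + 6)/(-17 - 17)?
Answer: -2175/17 ≈ -127.94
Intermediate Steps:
v = 15/34 (v = -15/(-34) = -15*(-1/34) = 15/34 ≈ 0.44118)
(v - 3)*50 = (15/34 - 3)*50 = -87/34*50 = -2175/17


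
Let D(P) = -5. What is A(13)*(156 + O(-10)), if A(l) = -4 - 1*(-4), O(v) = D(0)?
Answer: 0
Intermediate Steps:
O(v) = -5
A(l) = 0 (A(l) = -4 + 4 = 0)
A(13)*(156 + O(-10)) = 0*(156 - 5) = 0*151 = 0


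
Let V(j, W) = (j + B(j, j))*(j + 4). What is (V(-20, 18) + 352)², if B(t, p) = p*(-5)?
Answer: 861184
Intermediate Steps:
B(t, p) = -5*p
V(j, W) = -4*j*(4 + j) (V(j, W) = (j - 5*j)*(j + 4) = (-4*j)*(4 + j) = -4*j*(4 + j))
(V(-20, 18) + 352)² = (4*(-20)*(-4 - 1*(-20)) + 352)² = (4*(-20)*(-4 + 20) + 352)² = (4*(-20)*16 + 352)² = (-1280 + 352)² = (-928)² = 861184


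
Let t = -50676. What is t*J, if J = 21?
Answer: -1064196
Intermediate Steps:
t*J = -50676*21 = -1064196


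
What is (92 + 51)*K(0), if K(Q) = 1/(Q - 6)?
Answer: -143/6 ≈ -23.833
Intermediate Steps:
K(Q) = 1/(-6 + Q)
(92 + 51)*K(0) = (92 + 51)/(-6 + 0) = 143/(-6) = 143*(-1/6) = -143/6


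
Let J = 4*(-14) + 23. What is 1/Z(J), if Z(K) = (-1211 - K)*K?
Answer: 1/38874 ≈ 2.5724e-5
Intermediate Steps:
J = -33 (J = -56 + 23 = -33)
Z(K) = K*(-1211 - K)
1/Z(J) = 1/(-1*(-33)*(1211 - 33)) = 1/(-1*(-33)*1178) = 1/38874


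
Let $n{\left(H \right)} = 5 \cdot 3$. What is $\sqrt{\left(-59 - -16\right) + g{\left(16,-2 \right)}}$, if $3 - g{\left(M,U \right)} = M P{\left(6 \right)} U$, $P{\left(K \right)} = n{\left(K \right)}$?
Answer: $2 \sqrt{110} \approx 20.976$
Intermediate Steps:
$n{\left(H \right)} = 15$
$P{\left(K \right)} = 15$
$g{\left(M,U \right)} = 3 - 15 M U$ ($g{\left(M,U \right)} = 3 - M 15 U = 3 - 15 M U$)
$\sqrt{\left(-59 - -16\right) + g{\left(16,-2 \right)}} = \sqrt{\left(-59 - -16\right) - \left(-3 + 240 \left(-2\right)\right)} = \sqrt{\left(-59 + 16\right) + \left(3 + 480\right)} = \sqrt{-43 + 483} = \sqrt{440} = 2 \sqrt{110}$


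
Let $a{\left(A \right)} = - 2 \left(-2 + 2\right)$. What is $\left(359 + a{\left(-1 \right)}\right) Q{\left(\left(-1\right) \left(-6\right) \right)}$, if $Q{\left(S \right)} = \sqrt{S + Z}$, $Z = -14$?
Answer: $718 i \sqrt{2} \approx 1015.4 i$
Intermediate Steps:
$a{\left(A \right)} = 0$ ($a{\left(A \right)} = \left(-2\right) 0 = 0$)
$Q{\left(S \right)} = \sqrt{-14 + S}$ ($Q{\left(S \right)} = \sqrt{S - 14} = \sqrt{-14 + S}$)
$\left(359 + a{\left(-1 \right)}\right) Q{\left(\left(-1\right) \left(-6\right) \right)} = \left(359 + 0\right) \sqrt{-14 - -6} = 359 \sqrt{-14 + 6} = 359 \sqrt{-8} = 359 \cdot 2 i \sqrt{2} = 718 i \sqrt{2}$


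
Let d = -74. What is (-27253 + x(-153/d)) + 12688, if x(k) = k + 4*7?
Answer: -1075585/74 ≈ -14535.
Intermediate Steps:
x(k) = 28 + k (x(k) = k + 28 = 28 + k)
(-27253 + x(-153/d)) + 12688 = (-27253 + (28 - 153/(-74))) + 12688 = (-27253 + (28 - 153*(-1/74))) + 12688 = (-27253 + (28 + 153/74)) + 12688 = (-27253 + 2225/74) + 12688 = -2014497/74 + 12688 = -1075585/74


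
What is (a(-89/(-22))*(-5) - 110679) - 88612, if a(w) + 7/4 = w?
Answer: -8769309/44 ≈ -1.9930e+5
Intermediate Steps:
a(w) = -7/4 + w
(a(-89/(-22))*(-5) - 110679) - 88612 = ((-7/4 - 89/(-22))*(-5) - 110679) - 88612 = ((-7/4 - 89*(-1/22))*(-5) - 110679) - 88612 = ((-7/4 + 89/22)*(-5) - 110679) - 88612 = ((101/44)*(-5) - 110679) - 88612 = (-505/44 - 110679) - 88612 = -4870381/44 - 88612 = -8769309/44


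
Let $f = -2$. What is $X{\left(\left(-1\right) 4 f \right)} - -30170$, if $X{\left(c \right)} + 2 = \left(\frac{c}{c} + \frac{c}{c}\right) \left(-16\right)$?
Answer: $30136$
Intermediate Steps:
$X{\left(c \right)} = -34$ ($X{\left(c \right)} = -2 + \left(\frac{c}{c} + \frac{c}{c}\right) \left(-16\right) = -2 + \left(1 + 1\right) \left(-16\right) = -2 + 2 \left(-16\right) = -2 - 32 = -34$)
$X{\left(\left(-1\right) 4 f \right)} - -30170 = -34 - -30170 = -34 + 30170 = 30136$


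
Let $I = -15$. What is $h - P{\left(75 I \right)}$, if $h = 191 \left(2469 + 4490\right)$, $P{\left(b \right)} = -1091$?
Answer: $1330260$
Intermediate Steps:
$h = 1329169$ ($h = 191 \cdot 6959 = 1329169$)
$h - P{\left(75 I \right)} = 1329169 - -1091 = 1329169 + 1091 = 1330260$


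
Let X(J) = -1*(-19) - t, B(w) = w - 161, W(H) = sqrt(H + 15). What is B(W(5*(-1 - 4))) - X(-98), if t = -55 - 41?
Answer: -276 + I*sqrt(10) ≈ -276.0 + 3.1623*I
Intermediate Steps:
W(H) = sqrt(15 + H)
t = -96
B(w) = -161 + w
X(J) = 115 (X(J) = -1*(-19) - 1*(-96) = 19 + 96 = 115)
B(W(5*(-1 - 4))) - X(-98) = (-161 + sqrt(15 + 5*(-1 - 4))) - 1*115 = (-161 + sqrt(15 + 5*(-5))) - 115 = (-161 + sqrt(15 - 25)) - 115 = (-161 + sqrt(-10)) - 115 = (-161 + I*sqrt(10)) - 115 = -276 + I*sqrt(10)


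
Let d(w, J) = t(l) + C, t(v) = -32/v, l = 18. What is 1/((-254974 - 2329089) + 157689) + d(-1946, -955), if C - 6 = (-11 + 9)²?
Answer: 179551667/21837366 ≈ 8.2222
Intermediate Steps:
C = 10 (C = 6 + (-11 + 9)² = 6 + (-2)² = 6 + 4 = 10)
d(w, J) = 74/9 (d(w, J) = -32/18 + 10 = -32*1/18 + 10 = -16/9 + 10 = 74/9)
1/((-254974 - 2329089) + 157689) + d(-1946, -955) = 1/((-254974 - 2329089) + 157689) + 74/9 = 1/(-2584063 + 157689) + 74/9 = 1/(-2426374) + 74/9 = -1/2426374 + 74/9 = 179551667/21837366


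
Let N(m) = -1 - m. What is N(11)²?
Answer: 144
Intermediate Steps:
N(11)² = (-1 - 1*11)² = (-1 - 11)² = (-12)² = 144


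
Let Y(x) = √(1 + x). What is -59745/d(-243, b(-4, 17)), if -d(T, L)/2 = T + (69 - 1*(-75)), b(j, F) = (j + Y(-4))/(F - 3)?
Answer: -19915/66 ≈ -301.74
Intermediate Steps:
b(j, F) = (j + I*√3)/(-3 + F) (b(j, F) = (j + √(1 - 4))/(F - 3) = (j + √(-3))/(-3 + F) = (j + I*√3)/(-3 + F))
d(T, L) = -288 - 2*T (d(T, L) = -2*(T + (69 - 1*(-75))) = -2*(T + (69 + 75)) = -2*(T + 144) = -2*(144 + T) = -288 - 2*T)
-59745/d(-243, b(-4, 17)) = -59745/(-288 - 2*(-243)) = -59745/(-288 + 486) = -59745/198 = -59745*1/198 = -19915/66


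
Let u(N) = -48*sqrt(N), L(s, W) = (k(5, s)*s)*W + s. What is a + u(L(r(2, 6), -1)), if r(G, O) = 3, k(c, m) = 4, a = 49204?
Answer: 49204 - 144*I ≈ 49204.0 - 144.0*I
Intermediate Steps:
L(s, W) = s + 4*W*s (L(s, W) = (4*s)*W + s = 4*W*s + s = s + 4*W*s)
a + u(L(r(2, 6), -1)) = 49204 - 48*sqrt(3)*sqrt(1 + 4*(-1)) = 49204 - 48*sqrt(3)*sqrt(1 - 4) = 49204 - 48*3*I = 49204 - 144*I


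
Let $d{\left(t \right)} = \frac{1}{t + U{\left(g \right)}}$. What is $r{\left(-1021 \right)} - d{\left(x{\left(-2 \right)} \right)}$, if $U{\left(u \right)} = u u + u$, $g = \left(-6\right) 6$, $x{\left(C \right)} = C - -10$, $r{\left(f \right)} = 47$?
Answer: $\frac{59595}{1268} \approx 46.999$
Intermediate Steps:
$x{\left(C \right)} = 10 + C$ ($x{\left(C \right)} = C + 10 = 10 + C$)
$g = -36$
$U{\left(u \right)} = u + u^{2}$ ($U{\left(u \right)} = u^{2} + u = u + u^{2}$)
$d{\left(t \right)} = \frac{1}{1260 + t}$ ($d{\left(t \right)} = \frac{1}{t - 36 \left(1 - 36\right)} = \frac{1}{t - -1260} = \frac{1}{t + 1260} = \frac{1}{1260 + t}$)
$r{\left(-1021 \right)} - d{\left(x{\left(-2 \right)} \right)} = 47 - \frac{1}{1260 + \left(10 - 2\right)} = 47 - \frac{1}{1260 + 8} = 47 - \frac{1}{1268} = \frac{59595}{1268}$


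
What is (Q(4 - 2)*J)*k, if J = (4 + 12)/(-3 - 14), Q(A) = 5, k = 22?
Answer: -1760/17 ≈ -103.53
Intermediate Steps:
J = -16/17 (J = 16/(-17) = 16*(-1/17) = -16/17 ≈ -0.94118)
(Q(4 - 2)*J)*k = (5*(-16/17))*22 = -80/17*22 = -1760/17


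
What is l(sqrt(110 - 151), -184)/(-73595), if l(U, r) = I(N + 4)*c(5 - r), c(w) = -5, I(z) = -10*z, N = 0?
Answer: -40/14719 ≈ -0.0027176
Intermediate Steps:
l(U, r) = 200 (l(U, r) = -10*(0 + 4)*(-5) = -10*4*(-5) = -40*(-5) = 200)
l(sqrt(110 - 151), -184)/(-73595) = 200/(-73595) = 200*(-1/73595) = -40/14719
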